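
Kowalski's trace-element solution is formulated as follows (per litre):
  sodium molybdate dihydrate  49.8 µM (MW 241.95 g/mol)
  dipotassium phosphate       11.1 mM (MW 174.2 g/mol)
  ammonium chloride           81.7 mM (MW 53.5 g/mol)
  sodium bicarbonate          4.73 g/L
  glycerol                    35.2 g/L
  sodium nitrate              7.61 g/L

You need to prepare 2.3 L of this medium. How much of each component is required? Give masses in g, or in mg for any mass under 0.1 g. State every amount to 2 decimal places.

Scale factor relative to 1 L: 2.3.
sodium molybdate dihydrate: 49.8 µmol/L × 241.95 g/mol × 2.3 L ÷ 1000 = 27.71 mg
dipotassium phosphate: 11.1 mmol/L × 174.2 g/mol × 2.3 L ÷ 1000 = 4.45 g
ammonium chloride: 81.7 mmol/L × 53.5 g/mol × 2.3 L ÷ 1000 = 10.05 g
sodium bicarbonate: 4.73 g/L × 2.3 L = 10.88 g
glycerol: 35.2 g/L × 2.3 L = 80.96 g
sodium nitrate: 7.61 g/L × 2.3 L = 17.50 g

sodium molybdate dihydrate 27.71 mg; dipotassium phosphate 4.45 g; ammonium chloride 10.05 g; sodium bicarbonate 10.88 g; glycerol 80.96 g; sodium nitrate 17.50 g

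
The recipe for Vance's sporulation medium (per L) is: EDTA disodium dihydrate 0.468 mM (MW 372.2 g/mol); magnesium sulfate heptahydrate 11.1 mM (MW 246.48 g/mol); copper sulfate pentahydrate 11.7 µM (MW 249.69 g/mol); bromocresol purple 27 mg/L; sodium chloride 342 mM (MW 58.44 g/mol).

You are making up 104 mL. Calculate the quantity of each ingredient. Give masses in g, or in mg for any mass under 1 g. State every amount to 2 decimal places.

Target volume = 104 mL = 0.104 L.
EDTA disodium dihydrate: 0.468 mmol/L × 372.2 mg/mmol × 0.104 L = 18.12 mg
magnesium sulfate heptahydrate: 11.1 mmol/L × 246.48 mg/mmol × 0.104 L = 284.54 mg
copper sulfate pentahydrate: 11.7 µmol/L × 249.69 g/mol × 0.104 L ÷ 1000 = 0.30 mg
bromocresol purple: 27 mg/L × 0.104 L = 2.81 mg
sodium chloride: 342 mmol/L × 58.44 g/mol × 0.104 L ÷ 1000 = 2.08 g

EDTA disodium dihydrate 18.12 mg; magnesium sulfate heptahydrate 284.54 mg; copper sulfate pentahydrate 0.30 mg; bromocresol purple 2.81 mg; sodium chloride 2.08 g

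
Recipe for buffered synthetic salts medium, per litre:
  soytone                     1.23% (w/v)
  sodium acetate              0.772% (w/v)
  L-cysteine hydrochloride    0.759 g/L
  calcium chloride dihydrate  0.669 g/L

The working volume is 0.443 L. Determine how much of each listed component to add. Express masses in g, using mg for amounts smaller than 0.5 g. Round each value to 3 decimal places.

soytone 5.449 g; sodium acetate 3.420 g; L-cysteine hydrochloride 336.237 mg; calcium chloride dihydrate 296.367 mg

Working volume: 0.443 L.
soytone: 1.23% w/v = 12.3 g/L → 12.3 × 0.443 L = 5.449 g
sodium acetate: 0.772% w/v = 7.72 g/L → 7.72 × 0.443 L = 3.420 g
L-cysteine hydrochloride: 0.759 g/L × 0.443 L = 0.336237 g = 336.237 mg
calcium chloride dihydrate: 0.669 g/L × 0.443 L = 0.296367 g = 296.367 mg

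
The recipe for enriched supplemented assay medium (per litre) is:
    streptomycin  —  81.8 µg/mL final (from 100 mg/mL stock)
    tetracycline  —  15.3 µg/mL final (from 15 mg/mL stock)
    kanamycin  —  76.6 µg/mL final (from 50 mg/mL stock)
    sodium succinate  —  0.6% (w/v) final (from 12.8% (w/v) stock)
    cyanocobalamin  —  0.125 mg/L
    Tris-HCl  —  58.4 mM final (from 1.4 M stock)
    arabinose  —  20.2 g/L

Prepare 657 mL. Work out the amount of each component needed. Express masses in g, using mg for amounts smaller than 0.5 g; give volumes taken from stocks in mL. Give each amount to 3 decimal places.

Working volume: 657 mL = 0.657 L.
streptomycin: C1V1 = C2V2 → 81.8 µg/mL × 657 mL ÷ 100000 µg/mL = 0.537 mL
tetracycline: V = C2·V2/C1 = 15.3 µg/mL × 657 mL ÷ 15000 µg/mL = 0.670 mL
kanamycin: V = C2·V2/C1 = 76.6 µg/mL × 657 mL ÷ 50000 µg/mL = 1.007 mL
sodium succinate: V = C2·V2/C1 = 0.6% ÷ 12.8% × 657 mL = 30.797 mL
cyanocobalamin: 0.125 mg/L × 0.657 L = 0.082 mg
Tris-HCl: dilute stock: 58.4 mM × 657 mL ÷ 1400 mM = 27.406 mL
arabinose: 20.2 g/L × 0.657 L = 13.271 g

streptomycin 0.537 mL; tetracycline 0.670 mL; kanamycin 1.007 mL; sodium succinate 30.797 mL; cyanocobalamin 0.082 mg; Tris-HCl 27.406 mL; arabinose 13.271 g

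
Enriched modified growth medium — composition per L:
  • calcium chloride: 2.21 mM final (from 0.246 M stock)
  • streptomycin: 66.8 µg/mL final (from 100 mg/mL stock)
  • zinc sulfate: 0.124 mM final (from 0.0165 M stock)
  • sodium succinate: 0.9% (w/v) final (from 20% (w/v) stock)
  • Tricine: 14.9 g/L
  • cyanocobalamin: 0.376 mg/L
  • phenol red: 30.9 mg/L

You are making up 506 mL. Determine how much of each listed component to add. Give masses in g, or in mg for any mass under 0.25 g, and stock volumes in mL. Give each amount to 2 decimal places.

Target volume = 506 mL = 0.506 L.
calcium chloride: V = C2·V2/C1 = 2.21 mM × 506 mL ÷ 246 mM = 4.55 mL
streptomycin: V = C2·V2/C1 = 66.8 µg/mL × 506 mL ÷ 100000 µg/mL = 0.34 mL
zinc sulfate: dilute stock: 0.124 mM × 506 mL ÷ 16.5 mM = 3.80 mL
sodium succinate: V = C2·V2/C1 = 0.9% ÷ 20% × 506 mL = 22.77 mL
Tricine: 14.9 g/L × 0.506 L = 7.54 g
cyanocobalamin: 0.376 mg/L × 0.506 L = 0.19 mg
phenol red: 30.9 mg/L × 0.506 L = 15.64 mg

calcium chloride 4.55 mL; streptomycin 0.34 mL; zinc sulfate 3.80 mL; sodium succinate 22.77 mL; Tricine 7.54 g; cyanocobalamin 0.19 mg; phenol red 15.64 mg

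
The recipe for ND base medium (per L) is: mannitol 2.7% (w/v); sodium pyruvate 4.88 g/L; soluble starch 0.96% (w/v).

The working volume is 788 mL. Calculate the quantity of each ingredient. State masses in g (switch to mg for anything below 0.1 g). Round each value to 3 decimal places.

Target volume = 788 mL = 0.788 L.
mannitol: 2.7% w/v = 27 g/L → 27 × 0.788 L = 21.276 g
sodium pyruvate: 4.88 g/L × 0.788 L = 3.845 g
soluble starch: 0.96 g per 100 mL × 788 mL ÷ 100 = 7.565 g

mannitol 21.276 g; sodium pyruvate 3.845 g; soluble starch 7.565 g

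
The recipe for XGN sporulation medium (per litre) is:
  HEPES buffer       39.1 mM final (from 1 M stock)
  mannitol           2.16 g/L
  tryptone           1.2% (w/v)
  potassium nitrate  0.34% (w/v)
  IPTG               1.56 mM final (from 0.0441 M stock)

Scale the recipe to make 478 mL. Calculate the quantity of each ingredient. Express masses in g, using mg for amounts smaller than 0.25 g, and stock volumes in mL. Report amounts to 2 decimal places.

HEPES buffer 18.69 mL; mannitol 1.03 g; tryptone 5.74 g; potassium nitrate 1.63 g; IPTG 16.91 mL

Working volume: 478 mL = 0.478 L.
HEPES buffer: dilute stock: 39.1 mM × 478 mL ÷ 1000 mM = 18.69 mL
mannitol: 2.16 g/L × 0.478 L = 1.03 g
tryptone: 1.2 g per 100 mL × 478 mL ÷ 100 = 5.74 g
potassium nitrate: 0.34 g per 100 mL × 478 mL ÷ 100 = 1.63 g
IPTG: C1V1 = C2V2 → 1.56 mM × 478 mL ÷ 44.1 mM = 16.91 mL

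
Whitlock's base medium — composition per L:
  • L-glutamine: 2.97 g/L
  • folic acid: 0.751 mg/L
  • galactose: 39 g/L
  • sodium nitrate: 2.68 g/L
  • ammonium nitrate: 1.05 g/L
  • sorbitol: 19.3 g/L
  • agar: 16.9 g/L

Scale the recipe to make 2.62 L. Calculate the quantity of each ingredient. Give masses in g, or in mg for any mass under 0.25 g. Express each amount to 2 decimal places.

L-glutamine 7.78 g; folic acid 1.97 mg; galactose 102.18 g; sodium nitrate 7.02 g; ammonium nitrate 2.75 g; sorbitol 50.57 g; agar 44.28 g

Scale factor relative to 1 L: 2.62.
L-glutamine: 2.97 g/L × 2.62 L = 7.78 g
folic acid: 0.751 mg/L × 2.62 L = 1.97 mg
galactose: 39 g/L × 2.62 L = 102.18 g
sodium nitrate: 2.68 g/L × 2.62 L = 7.02 g
ammonium nitrate: 1.05 g/L × 2.62 L = 2.75 g
sorbitol: 19.3 g/L × 2.62 L = 50.57 g
agar: 16.9 g/L × 2.62 L = 44.28 g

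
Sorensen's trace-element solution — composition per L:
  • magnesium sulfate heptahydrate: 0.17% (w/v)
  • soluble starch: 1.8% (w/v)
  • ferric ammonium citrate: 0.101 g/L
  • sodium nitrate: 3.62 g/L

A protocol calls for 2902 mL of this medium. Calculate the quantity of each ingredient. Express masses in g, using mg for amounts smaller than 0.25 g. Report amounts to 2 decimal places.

Scale factor relative to 1 L: 2.902.
magnesium sulfate heptahydrate: 0.17 g per 100 mL × 2902 mL ÷ 100 = 4.93 g
soluble starch: 1.8 g per 100 mL × 2902 mL ÷ 100 = 52.24 g
ferric ammonium citrate: 0.101 g/L × 2.902 L = 0.29 g
sodium nitrate: 3.62 g/L × 2.902 L = 10.51 g

magnesium sulfate heptahydrate 4.93 g; soluble starch 52.24 g; ferric ammonium citrate 0.29 g; sodium nitrate 10.51 g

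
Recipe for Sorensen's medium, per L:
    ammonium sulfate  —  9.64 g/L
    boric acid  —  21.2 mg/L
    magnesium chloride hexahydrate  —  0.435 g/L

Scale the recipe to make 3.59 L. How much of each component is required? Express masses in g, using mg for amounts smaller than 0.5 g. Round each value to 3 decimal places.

Working volume: 3.59 L.
ammonium sulfate: 9.64 g/L × 3.59 L = 34.608 g
boric acid: 21.2 mg/L × 3.59 L = 76.108 mg
magnesium chloride hexahydrate: 0.435 g/L × 3.59 L = 1.562 g

ammonium sulfate 34.608 g; boric acid 76.108 mg; magnesium chloride hexahydrate 1.562 g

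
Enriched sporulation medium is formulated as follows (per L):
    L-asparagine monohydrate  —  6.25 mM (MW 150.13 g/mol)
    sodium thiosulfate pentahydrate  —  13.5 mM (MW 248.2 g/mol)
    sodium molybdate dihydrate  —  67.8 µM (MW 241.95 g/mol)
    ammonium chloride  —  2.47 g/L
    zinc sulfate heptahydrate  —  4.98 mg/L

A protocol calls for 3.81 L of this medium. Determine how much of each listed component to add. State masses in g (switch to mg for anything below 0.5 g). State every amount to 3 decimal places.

Scale factor relative to 1 L: 3.81.
L-asparagine monohydrate: 6.25 mmol/L × 150.13 g/mol × 3.81 L ÷ 1000 = 3.575 g
sodium thiosulfate pentahydrate: 13.5 mmol/L × 248.2 g/mol × 3.81 L ÷ 1000 = 12.766 g
sodium molybdate dihydrate: 67.8 µmol/L × 241.95 g/mol × 3.81 L ÷ 1000 = 62.500 mg
ammonium chloride: 2.47 g/L × 3.81 L = 9.411 g
zinc sulfate heptahydrate: 4.98 mg/L × 3.81 L = 18.974 mg

L-asparagine monohydrate 3.575 g; sodium thiosulfate pentahydrate 12.766 g; sodium molybdate dihydrate 62.500 mg; ammonium chloride 9.411 g; zinc sulfate heptahydrate 18.974 mg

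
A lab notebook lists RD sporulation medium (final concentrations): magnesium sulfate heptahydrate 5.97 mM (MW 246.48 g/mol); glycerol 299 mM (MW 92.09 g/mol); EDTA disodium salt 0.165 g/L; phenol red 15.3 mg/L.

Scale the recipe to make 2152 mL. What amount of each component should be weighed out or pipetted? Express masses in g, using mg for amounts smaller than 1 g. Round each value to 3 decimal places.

Working volume: 2152 mL = 2.152 L.
magnesium sulfate heptahydrate: 5.97 mmol/L × 246.48 g/mol × 2.152 L ÷ 1000 = 3.167 g
glycerol: 299 mmol/L × 92.09 g/mol × 2.152 L ÷ 1000 = 59.255 g
EDTA disodium salt: 0.165 g/L × 2.152 L = 0.35508 g = 355.080 mg
phenol red: 15.3 mg/L × 2.152 L = 32.926 mg

magnesium sulfate heptahydrate 3.167 g; glycerol 59.255 g; EDTA disodium salt 355.080 mg; phenol red 32.926 mg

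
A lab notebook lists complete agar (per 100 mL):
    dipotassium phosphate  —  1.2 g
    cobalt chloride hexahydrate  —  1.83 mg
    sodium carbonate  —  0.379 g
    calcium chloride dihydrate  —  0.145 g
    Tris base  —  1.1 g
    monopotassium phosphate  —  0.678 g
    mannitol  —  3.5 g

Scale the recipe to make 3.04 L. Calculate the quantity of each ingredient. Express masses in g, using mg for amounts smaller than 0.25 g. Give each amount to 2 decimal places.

Ratio of target to recipe volume: 3040 / 100 = 30.4.
dipotassium phosphate: 1.2 g × (3040 mL / 100 mL) = 36.48 g
cobalt chloride hexahydrate: 1.83 mg × (3040 mL / 100 mL) = 55.63 mg
sodium carbonate: 0.379 g × (3040 mL / 100 mL) = 11.52 g
calcium chloride dihydrate: 0.145 g × (3040 mL / 100 mL) = 4.41 g
Tris base: 1.1 g × (3040 mL / 100 mL) = 33.44 g
monopotassium phosphate: 0.678 g × (3040 mL / 100 mL) = 20.61 g
mannitol: 3.5 g × (3040 mL / 100 mL) = 106.40 g

dipotassium phosphate 36.48 g; cobalt chloride hexahydrate 55.63 mg; sodium carbonate 11.52 g; calcium chloride dihydrate 4.41 g; Tris base 33.44 g; monopotassium phosphate 20.61 g; mannitol 106.40 g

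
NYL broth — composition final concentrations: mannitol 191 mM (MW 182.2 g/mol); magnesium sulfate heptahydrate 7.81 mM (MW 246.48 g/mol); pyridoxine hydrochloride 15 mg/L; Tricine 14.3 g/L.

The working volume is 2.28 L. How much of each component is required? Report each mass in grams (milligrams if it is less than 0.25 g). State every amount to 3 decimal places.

mannitol 79.344 g; magnesium sulfate heptahydrate 4.389 g; pyridoxine hydrochloride 34.200 mg; Tricine 32.604 g

Scale factor relative to 1 L: 2.28.
mannitol: 191 mmol/L × 182.2 g/mol × 2.28 L ÷ 1000 = 79.344 g
magnesium sulfate heptahydrate: 7.81 mmol/L × 246.48 g/mol × 2.28 L ÷ 1000 = 4.389 g
pyridoxine hydrochloride: 15 mg/L × 2.28 L = 34.200 mg
Tricine: 14.3 g/L × 2.28 L = 32.604 g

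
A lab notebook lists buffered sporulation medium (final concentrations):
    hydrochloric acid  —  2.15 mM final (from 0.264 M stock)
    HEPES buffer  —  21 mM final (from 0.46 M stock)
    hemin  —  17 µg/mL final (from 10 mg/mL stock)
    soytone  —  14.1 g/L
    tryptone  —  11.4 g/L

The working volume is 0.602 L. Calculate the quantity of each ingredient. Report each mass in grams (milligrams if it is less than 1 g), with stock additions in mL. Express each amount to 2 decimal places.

Working volume: 0.602 L.
hydrochloric acid: C1V1 = C2V2 → 2.15 mM × 602 mL ÷ 264 mM = 4.90 mL
HEPES buffer: V = C2·V2/C1 = 21 mM × 602 mL ÷ 460 mM = 27.48 mL
hemin: V = C2·V2/C1 = 17 µg/mL × 602 mL ÷ 10000 µg/mL = 1.02 mL
soytone: 14.1 g/L × 0.602 L = 8.49 g
tryptone: 11.4 g/L × 0.602 L = 6.86 g

hydrochloric acid 4.90 mL; HEPES buffer 27.48 mL; hemin 1.02 mL; soytone 8.49 g; tryptone 6.86 g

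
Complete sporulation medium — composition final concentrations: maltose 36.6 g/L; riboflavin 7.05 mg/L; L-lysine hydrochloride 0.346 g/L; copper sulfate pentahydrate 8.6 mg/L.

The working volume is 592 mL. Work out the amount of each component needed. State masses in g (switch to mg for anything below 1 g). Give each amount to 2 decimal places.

Target volume = 592 mL = 0.592 L.
maltose: 36.6 g/L × 0.592 L = 21.67 g
riboflavin: 7.05 mg/L × 0.592 L = 4.17 mg
L-lysine hydrochloride: 0.346 g/L × 0.592 L = 0.204832 g = 204.83 mg
copper sulfate pentahydrate: 8.6 mg/L × 0.592 L = 5.09 mg

maltose 21.67 g; riboflavin 4.17 mg; L-lysine hydrochloride 204.83 mg; copper sulfate pentahydrate 5.09 mg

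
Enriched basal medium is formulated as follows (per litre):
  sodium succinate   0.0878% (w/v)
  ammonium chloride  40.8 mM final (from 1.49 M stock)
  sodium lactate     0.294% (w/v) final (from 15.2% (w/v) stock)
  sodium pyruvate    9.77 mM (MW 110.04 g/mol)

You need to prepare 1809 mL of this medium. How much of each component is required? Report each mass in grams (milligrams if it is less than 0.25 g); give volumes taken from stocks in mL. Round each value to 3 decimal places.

Target volume = 1809 mL = 1.809 L.
sodium succinate: 0.0878 g per 100 mL × 1809 mL ÷ 100 = 1.588 g
ammonium chloride: dilute stock: 40.8 mM × 1809 mL ÷ 1490 mM = 49.535 mL
sodium lactate: dilute stock: 0.294% ÷ 15.2% × 1809 mL = 34.990 mL
sodium pyruvate: 9.77 mmol/L × 110.04 g/mol × 1.809 L ÷ 1000 = 1.945 g

sodium succinate 1.588 g; ammonium chloride 49.535 mL; sodium lactate 34.990 mL; sodium pyruvate 1.945 g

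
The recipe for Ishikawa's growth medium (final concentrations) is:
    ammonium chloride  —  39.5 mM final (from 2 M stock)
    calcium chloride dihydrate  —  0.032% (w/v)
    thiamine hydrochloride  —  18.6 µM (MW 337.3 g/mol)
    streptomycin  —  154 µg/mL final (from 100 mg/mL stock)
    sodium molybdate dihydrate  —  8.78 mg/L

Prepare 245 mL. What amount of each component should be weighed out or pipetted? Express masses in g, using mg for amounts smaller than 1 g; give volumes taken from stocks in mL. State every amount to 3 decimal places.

ammonium chloride 4.839 mL; calcium chloride dihydrate 78.400 mg; thiamine hydrochloride 1.537 mg; streptomycin 0.377 mL; sodium molybdate dihydrate 2.151 mg

Working volume: 245 mL = 0.245 L.
ammonium chloride: V = C2·V2/C1 = 39.5 mM × 245 mL ÷ 2000 mM = 4.839 mL
calcium chloride dihydrate: 0.032% w/v = 0.32 g/L → 0.32 × 0.245 L = 0.0784 g = 78.400 mg
thiamine hydrochloride: 18.6 µmol/L × 337.3 g/mol × 0.245 L ÷ 1000 = 1.537 mg
streptomycin: dilute stock: 154 µg/mL × 245 mL ÷ 100000 µg/mL = 0.377 mL
sodium molybdate dihydrate: 8.78 mg/L × 0.245 L = 2.151 mg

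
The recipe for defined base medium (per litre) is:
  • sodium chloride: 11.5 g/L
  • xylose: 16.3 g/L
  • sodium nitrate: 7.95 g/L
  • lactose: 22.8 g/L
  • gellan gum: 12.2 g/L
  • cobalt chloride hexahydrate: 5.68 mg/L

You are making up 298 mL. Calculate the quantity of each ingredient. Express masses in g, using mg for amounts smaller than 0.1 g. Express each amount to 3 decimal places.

sodium chloride 3.427 g; xylose 4.857 g; sodium nitrate 2.369 g; lactose 6.794 g; gellan gum 3.636 g; cobalt chloride hexahydrate 1.693 mg

Working volume: 298 mL = 0.298 L.
sodium chloride: 11.5 g/L × 0.298 L = 3.427 g
xylose: 16.3 g/L × 0.298 L = 4.857 g
sodium nitrate: 7.95 g/L × 0.298 L = 2.369 g
lactose: 22.8 g/L × 0.298 L = 6.794 g
gellan gum: 12.2 g/L × 0.298 L = 3.636 g
cobalt chloride hexahydrate: 5.68 mg/L × 0.298 L = 1.693 mg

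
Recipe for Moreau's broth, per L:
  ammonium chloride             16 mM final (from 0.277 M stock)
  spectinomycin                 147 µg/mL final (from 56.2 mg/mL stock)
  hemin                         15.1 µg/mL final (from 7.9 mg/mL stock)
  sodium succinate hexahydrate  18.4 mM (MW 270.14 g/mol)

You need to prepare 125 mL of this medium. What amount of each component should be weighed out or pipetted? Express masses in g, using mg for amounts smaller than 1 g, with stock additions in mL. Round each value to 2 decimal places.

ammonium chloride 7.22 mL; spectinomycin 0.33 mL; hemin 0.24 mL; sodium succinate hexahydrate 621.32 mg

Target volume = 125 mL = 0.125 L.
ammonium chloride: dilute stock: 16 mM × 125 mL ÷ 277 mM = 7.22 mL
spectinomycin: V = C2·V2/C1 = 147 µg/mL × 125 mL ÷ 56200 µg/mL = 0.33 mL
hemin: V = C2·V2/C1 = 15.1 µg/mL × 125 mL ÷ 7900 µg/mL = 0.24 mL
sodium succinate hexahydrate: 18.4 mmol/L × 270.14 mg/mmol × 0.125 L = 621.32 mg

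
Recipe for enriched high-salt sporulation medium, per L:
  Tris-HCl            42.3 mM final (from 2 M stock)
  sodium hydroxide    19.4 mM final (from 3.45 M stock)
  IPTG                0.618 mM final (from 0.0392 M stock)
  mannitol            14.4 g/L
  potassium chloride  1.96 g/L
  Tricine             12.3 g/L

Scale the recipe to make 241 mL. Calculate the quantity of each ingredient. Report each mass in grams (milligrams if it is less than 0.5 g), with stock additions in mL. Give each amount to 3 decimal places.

Tris-HCl 5.097 mL; sodium hydroxide 1.355 mL; IPTG 3.799 mL; mannitol 3.470 g; potassium chloride 472.360 mg; Tricine 2.964 g

Target volume = 241 mL = 0.241 L.
Tris-HCl: dilute stock: 42.3 mM × 241 mL ÷ 2000 mM = 5.097 mL
sodium hydroxide: V = C2·V2/C1 = 19.4 mM × 241 mL ÷ 3450 mM = 1.355 mL
IPTG: dilute stock: 0.618 mM × 241 mL ÷ 39.2 mM = 3.799 mL
mannitol: 14.4 g/L × 0.241 L = 3.470 g
potassium chloride: 1.96 g/L × 0.241 L = 0.47236 g = 472.360 mg
Tricine: 12.3 g/L × 0.241 L = 2.964 g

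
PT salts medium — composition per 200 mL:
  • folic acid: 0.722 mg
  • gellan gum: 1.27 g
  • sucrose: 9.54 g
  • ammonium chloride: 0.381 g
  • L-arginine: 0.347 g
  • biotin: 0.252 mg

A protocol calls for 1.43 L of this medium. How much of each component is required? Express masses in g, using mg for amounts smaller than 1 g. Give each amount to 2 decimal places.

folic acid 5.16 mg; gellan gum 9.08 g; sucrose 68.21 g; ammonium chloride 2.72 g; L-arginine 2.48 g; biotin 1.80 mg

Ratio of target to recipe volume: 1430 / 200 = 7.15.
folic acid: 0.722 mg × (1430 mL / 200 mL) = 5.16 mg
gellan gum: 1.27 g × (1430 mL / 200 mL) = 9.08 g
sucrose: 9.54 g × (1430 mL / 200 mL) = 68.21 g
ammonium chloride: 0.381 g × (1430 mL / 200 mL) = 2.72 g
L-arginine: 0.347 g × (1430 mL / 200 mL) = 2.48 g
biotin: 0.252 mg × (1430 mL / 200 mL) = 1.80 mg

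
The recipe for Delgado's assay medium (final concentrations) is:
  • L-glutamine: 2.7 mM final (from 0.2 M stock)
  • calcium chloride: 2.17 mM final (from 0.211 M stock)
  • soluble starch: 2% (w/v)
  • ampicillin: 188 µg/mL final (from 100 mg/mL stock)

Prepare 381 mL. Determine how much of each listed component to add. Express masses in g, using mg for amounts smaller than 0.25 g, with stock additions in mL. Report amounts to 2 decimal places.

L-glutamine 5.14 mL; calcium chloride 3.92 mL; soluble starch 7.62 g; ampicillin 0.72 mL

Scale factor relative to 1 L: 0.381.
L-glutamine: C1V1 = C2V2 → 2.7 mM × 381 mL ÷ 200 mM = 5.14 mL
calcium chloride: C1V1 = C2V2 → 2.17 mM × 381 mL ÷ 211 mM = 3.92 mL
soluble starch: 2 g per 100 mL × 381 mL ÷ 100 = 7.62 g
ampicillin: dilute stock: 188 µg/mL × 381 mL ÷ 100000 µg/mL = 0.72 mL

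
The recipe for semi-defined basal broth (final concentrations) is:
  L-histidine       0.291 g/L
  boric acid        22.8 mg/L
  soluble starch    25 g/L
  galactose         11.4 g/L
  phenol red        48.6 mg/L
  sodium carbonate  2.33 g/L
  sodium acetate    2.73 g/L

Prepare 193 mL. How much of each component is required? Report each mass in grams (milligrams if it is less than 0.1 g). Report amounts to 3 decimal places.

L-histidine 56.163 mg; boric acid 4.400 mg; soluble starch 4.825 g; galactose 2.200 g; phenol red 9.380 mg; sodium carbonate 0.450 g; sodium acetate 0.527 g

Target volume = 193 mL = 0.193 L.
L-histidine: 0.291 g/L × 0.193 L = 0.056163 g = 56.163 mg
boric acid: 22.8 mg/L × 0.193 L = 4.400 mg
soluble starch: 25 g/L × 0.193 L = 4.825 g
galactose: 11.4 g/L × 0.193 L = 2.200 g
phenol red: 48.6 mg/L × 0.193 L = 9.380 mg
sodium carbonate: 2.33 g/L × 0.193 L = 0.450 g
sodium acetate: 2.73 g/L × 0.193 L = 0.527 g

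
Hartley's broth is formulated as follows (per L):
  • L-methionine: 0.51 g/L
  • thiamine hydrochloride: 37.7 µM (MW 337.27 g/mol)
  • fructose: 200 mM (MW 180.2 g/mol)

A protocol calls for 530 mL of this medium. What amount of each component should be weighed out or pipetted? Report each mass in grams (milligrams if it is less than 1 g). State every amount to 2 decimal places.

L-methionine 270.30 mg; thiamine hydrochloride 6.74 mg; fructose 19.10 g

Target volume = 530 mL = 0.53 L.
L-methionine: 0.51 g/L × 0.53 L = 0.2703 g = 270.30 mg
thiamine hydrochloride: 37.7 µmol/L × 337.27 g/mol × 0.53 L ÷ 1000 = 6.74 mg
fructose: 200 mmol/L × 180.2 g/mol × 0.53 L ÷ 1000 = 19.10 g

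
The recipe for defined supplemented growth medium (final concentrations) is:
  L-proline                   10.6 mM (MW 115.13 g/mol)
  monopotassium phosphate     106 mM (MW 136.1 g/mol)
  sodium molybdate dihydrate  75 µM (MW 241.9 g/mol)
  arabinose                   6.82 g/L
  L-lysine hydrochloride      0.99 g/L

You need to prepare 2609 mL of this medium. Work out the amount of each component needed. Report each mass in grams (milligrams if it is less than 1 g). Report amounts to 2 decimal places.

L-proline 3.18 g; monopotassium phosphate 37.64 g; sodium molybdate dihydrate 47.33 mg; arabinose 17.79 g; L-lysine hydrochloride 2.58 g

Working volume: 2609 mL = 2.609 L.
L-proline: 10.6 mmol/L × 115.13 g/mol × 2.609 L ÷ 1000 = 3.18 g
monopotassium phosphate: 106 mmol/L × 136.1 g/mol × 2.609 L ÷ 1000 = 37.64 g
sodium molybdate dihydrate: 75 µmol/L × 241.9 g/mol × 2.609 L ÷ 1000 = 47.33 mg
arabinose: 6.82 g/L × 2.609 L = 17.79 g
L-lysine hydrochloride: 0.99 g/L × 2.609 L = 2.58 g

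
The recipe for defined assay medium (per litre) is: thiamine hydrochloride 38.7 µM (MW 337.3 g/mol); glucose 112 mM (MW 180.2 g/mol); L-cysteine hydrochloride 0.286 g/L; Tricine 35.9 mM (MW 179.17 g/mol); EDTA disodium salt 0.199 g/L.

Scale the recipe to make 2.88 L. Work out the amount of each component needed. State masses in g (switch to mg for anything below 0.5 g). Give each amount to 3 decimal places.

Working volume: 2.88 L.
thiamine hydrochloride: 38.7 µmol/L × 337.3 g/mol × 2.88 L ÷ 1000 = 37.594 mg
glucose: 112 mmol/L × 180.2 g/mol × 2.88 L ÷ 1000 = 58.125 g
L-cysteine hydrochloride: 0.286 g/L × 2.88 L = 0.824 g
Tricine: 35.9 mmol/L × 179.17 g/mol × 2.88 L ÷ 1000 = 18.525 g
EDTA disodium salt: 0.199 g/L × 2.88 L = 0.573 g

thiamine hydrochloride 37.594 mg; glucose 58.125 g; L-cysteine hydrochloride 0.824 g; Tricine 18.525 g; EDTA disodium salt 0.573 g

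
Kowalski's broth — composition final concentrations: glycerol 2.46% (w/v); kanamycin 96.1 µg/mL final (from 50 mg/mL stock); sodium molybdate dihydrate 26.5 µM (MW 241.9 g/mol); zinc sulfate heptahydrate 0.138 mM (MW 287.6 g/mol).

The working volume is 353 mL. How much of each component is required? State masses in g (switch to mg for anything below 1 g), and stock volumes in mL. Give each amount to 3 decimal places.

Working volume: 353 mL = 0.353 L.
glycerol: 2.46 g per 100 mL × 353 mL ÷ 100 = 8.684 g
kanamycin: V = C2·V2/C1 = 96.1 µg/mL × 353 mL ÷ 50000 µg/mL = 0.678 mL
sodium molybdate dihydrate: 26.5 µmol/L × 241.9 g/mol × 0.353 L ÷ 1000 = 2.263 mg
zinc sulfate heptahydrate: 0.138 mmol/L × 287.6 mg/mmol × 0.353 L = 14.010 mg

glycerol 8.684 g; kanamycin 0.678 mL; sodium molybdate dihydrate 2.263 mg; zinc sulfate heptahydrate 14.010 mg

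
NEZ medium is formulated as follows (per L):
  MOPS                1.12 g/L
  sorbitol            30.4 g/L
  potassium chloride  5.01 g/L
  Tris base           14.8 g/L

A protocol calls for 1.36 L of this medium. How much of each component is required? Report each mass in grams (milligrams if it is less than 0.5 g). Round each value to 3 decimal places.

Scale factor relative to 1 L: 1.36.
MOPS: 1.12 g/L × 1.36 L = 1.523 g
sorbitol: 30.4 g/L × 1.36 L = 41.344 g
potassium chloride: 5.01 g/L × 1.36 L = 6.814 g
Tris base: 14.8 g/L × 1.36 L = 20.128 g

MOPS 1.523 g; sorbitol 41.344 g; potassium chloride 6.814 g; Tris base 20.128 g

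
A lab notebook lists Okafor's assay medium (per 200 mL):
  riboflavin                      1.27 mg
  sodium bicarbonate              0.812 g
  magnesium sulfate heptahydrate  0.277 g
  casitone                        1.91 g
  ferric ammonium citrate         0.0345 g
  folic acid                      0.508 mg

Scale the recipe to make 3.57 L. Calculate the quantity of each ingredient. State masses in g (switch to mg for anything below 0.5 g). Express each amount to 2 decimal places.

riboflavin 22.67 mg; sodium bicarbonate 14.49 g; magnesium sulfate heptahydrate 4.94 g; casitone 34.09 g; ferric ammonium citrate 0.62 g; folic acid 9.07 mg

Ratio of target to recipe volume: 3570 / 200 = 17.85.
riboflavin: 1.27 mg × (3570 mL / 200 mL) = 22.67 mg
sodium bicarbonate: 0.812 g × (3570 mL / 200 mL) = 14.49 g
magnesium sulfate heptahydrate: 0.277 g × (3570 mL / 200 mL) = 4.94 g
casitone: 1.91 g × (3570 mL / 200 mL) = 34.09 g
ferric ammonium citrate: 0.0345 g × (3570 mL / 200 mL) = 0.62 g
folic acid: 0.508 mg × (3570 mL / 200 mL) = 9.07 mg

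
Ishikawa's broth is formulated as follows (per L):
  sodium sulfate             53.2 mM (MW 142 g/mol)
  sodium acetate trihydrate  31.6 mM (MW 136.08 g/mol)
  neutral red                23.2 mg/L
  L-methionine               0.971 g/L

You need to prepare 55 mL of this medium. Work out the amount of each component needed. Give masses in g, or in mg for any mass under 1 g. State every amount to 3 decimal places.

Working volume: 55 mL = 0.055 L.
sodium sulfate: 53.2 mmol/L × 142 mg/mmol × 0.055 L = 415.492 mg
sodium acetate trihydrate: 31.6 mmol/L × 136.08 mg/mmol × 0.055 L = 236.507 mg
neutral red: 23.2 mg/L × 0.055 L = 1.276 mg
L-methionine: 0.971 g/L × 0.055 L = 0.053405 g = 53.405 mg

sodium sulfate 415.492 mg; sodium acetate trihydrate 236.507 mg; neutral red 1.276 mg; L-methionine 53.405 mg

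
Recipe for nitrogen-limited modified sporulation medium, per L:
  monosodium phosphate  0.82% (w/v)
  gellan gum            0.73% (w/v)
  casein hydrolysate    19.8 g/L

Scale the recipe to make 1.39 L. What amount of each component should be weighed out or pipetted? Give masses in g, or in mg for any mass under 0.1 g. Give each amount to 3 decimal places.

monosodium phosphate 11.398 g; gellan gum 10.147 g; casein hydrolysate 27.522 g

Working volume: 1.39 L.
monosodium phosphate: 0.82% w/v = 8.2 g/L → 8.2 × 1.39 L = 11.398 g
gellan gum: 0.73% w/v = 7.3 g/L → 7.3 × 1.39 L = 10.147 g
casein hydrolysate: 19.8 g/L × 1.39 L = 27.522 g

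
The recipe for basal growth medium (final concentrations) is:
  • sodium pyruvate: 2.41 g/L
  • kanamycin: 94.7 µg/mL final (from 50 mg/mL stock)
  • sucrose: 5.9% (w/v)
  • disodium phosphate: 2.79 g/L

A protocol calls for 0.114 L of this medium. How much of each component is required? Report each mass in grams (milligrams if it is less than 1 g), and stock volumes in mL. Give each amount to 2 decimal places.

Working volume: 0.114 L.
sodium pyruvate: 2.41 g/L × 0.114 L = 0.27474 g = 274.74 mg
kanamycin: V = C2·V2/C1 = 94.7 µg/mL × 114 mL ÷ 50000 µg/mL = 0.22 mL
sucrose: 5.9% w/v = 59 g/L → 59 × 0.114 L = 6.73 g
disodium phosphate: 2.79 g/L × 0.114 L = 0.31806 g = 318.06 mg

sodium pyruvate 274.74 mg; kanamycin 0.22 mL; sucrose 6.73 g; disodium phosphate 318.06 mg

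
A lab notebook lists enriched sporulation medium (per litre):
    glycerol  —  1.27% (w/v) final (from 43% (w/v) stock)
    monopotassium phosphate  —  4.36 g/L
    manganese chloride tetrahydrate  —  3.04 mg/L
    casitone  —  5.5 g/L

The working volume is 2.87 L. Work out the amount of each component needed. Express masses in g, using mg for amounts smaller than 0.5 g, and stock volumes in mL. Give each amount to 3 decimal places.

Working volume: 2.87 L.
glycerol: V = C2·V2/C1 = 1.27% ÷ 43% × 2870 mL = 84.765 mL
monopotassium phosphate: 4.36 g/L × 2.87 L = 12.513 g
manganese chloride tetrahydrate: 3.04 mg/L × 2.87 L = 8.725 mg
casitone: 5.5 g/L × 2.87 L = 15.785 g

glycerol 84.765 mL; monopotassium phosphate 12.513 g; manganese chloride tetrahydrate 8.725 mg; casitone 15.785 g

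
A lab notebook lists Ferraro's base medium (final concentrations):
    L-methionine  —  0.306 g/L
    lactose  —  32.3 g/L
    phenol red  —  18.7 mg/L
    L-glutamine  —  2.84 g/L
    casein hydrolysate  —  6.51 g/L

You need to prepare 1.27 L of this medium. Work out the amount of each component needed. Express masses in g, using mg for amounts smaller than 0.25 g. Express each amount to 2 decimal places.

Working volume: 1.27 L.
L-methionine: 0.306 g/L × 1.27 L = 0.39 g
lactose: 32.3 g/L × 1.27 L = 41.02 g
phenol red: 18.7 mg/L × 1.27 L = 23.75 mg
L-glutamine: 2.84 g/L × 1.27 L = 3.61 g
casein hydrolysate: 6.51 g/L × 1.27 L = 8.27 g

L-methionine 0.39 g; lactose 41.02 g; phenol red 23.75 mg; L-glutamine 3.61 g; casein hydrolysate 8.27 g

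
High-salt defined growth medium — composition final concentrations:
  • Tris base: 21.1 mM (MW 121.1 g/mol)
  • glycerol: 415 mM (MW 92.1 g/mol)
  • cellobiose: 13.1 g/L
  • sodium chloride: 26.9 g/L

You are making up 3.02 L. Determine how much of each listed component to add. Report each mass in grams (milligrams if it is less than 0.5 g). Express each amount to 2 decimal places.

Tris base 7.72 g; glycerol 115.43 g; cellobiose 39.56 g; sodium chloride 81.24 g

Working volume: 3.02 L.
Tris base: 21.1 mmol/L × 121.1 g/mol × 3.02 L ÷ 1000 = 7.72 g
glycerol: 415 mmol/L × 92.1 g/mol × 3.02 L ÷ 1000 = 115.43 g
cellobiose: 13.1 g/L × 3.02 L = 39.56 g
sodium chloride: 26.9 g/L × 3.02 L = 81.24 g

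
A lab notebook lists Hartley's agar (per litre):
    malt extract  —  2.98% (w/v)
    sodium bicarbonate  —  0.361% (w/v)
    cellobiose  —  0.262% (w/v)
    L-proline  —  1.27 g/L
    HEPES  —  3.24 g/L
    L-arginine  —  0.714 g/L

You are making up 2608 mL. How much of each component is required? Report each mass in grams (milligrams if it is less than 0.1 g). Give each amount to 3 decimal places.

Scale factor relative to 1 L: 2.608.
malt extract: 2.98 g per 100 mL × 2608 mL ÷ 100 = 77.718 g
sodium bicarbonate: 0.361% w/v = 3.61 g/L → 3.61 × 2.608 L = 9.415 g
cellobiose: 0.262 g per 100 mL × 2608 mL ÷ 100 = 6.833 g
L-proline: 1.27 g/L × 2.608 L = 3.312 g
HEPES: 3.24 g/L × 2.608 L = 8.450 g
L-arginine: 0.714 g/L × 2.608 L = 1.862 g

malt extract 77.718 g; sodium bicarbonate 9.415 g; cellobiose 6.833 g; L-proline 3.312 g; HEPES 8.450 g; L-arginine 1.862 g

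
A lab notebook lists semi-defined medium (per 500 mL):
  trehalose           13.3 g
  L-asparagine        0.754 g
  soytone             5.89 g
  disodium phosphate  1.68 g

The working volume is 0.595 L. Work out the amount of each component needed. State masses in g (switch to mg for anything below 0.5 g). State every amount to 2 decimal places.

trehalose 15.83 g; L-asparagine 0.90 g; soytone 7.01 g; disodium phosphate 2.00 g

Ratio of target to recipe volume: 595 / 500 = 1.19.
trehalose: 13.3 g × (595 mL / 500 mL) = 15.83 g
L-asparagine: 0.754 g × (595 mL / 500 mL) = 0.90 g
soytone: 5.89 g × (595 mL / 500 mL) = 7.01 g
disodium phosphate: 1.68 g × (595 mL / 500 mL) = 2.00 g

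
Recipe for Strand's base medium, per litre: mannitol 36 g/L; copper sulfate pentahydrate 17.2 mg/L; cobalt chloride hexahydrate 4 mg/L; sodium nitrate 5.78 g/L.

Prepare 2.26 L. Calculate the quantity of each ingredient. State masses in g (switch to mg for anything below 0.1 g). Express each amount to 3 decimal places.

mannitol 81.360 g; copper sulfate pentahydrate 38.872 mg; cobalt chloride hexahydrate 9.040 mg; sodium nitrate 13.063 g

Scale factor relative to 1 L: 2.26.
mannitol: 36 g/L × 2.26 L = 81.360 g
copper sulfate pentahydrate: 17.2 mg/L × 2.26 L = 38.872 mg
cobalt chloride hexahydrate: 4 mg/L × 2.26 L = 9.040 mg
sodium nitrate: 5.78 g/L × 2.26 L = 13.063 g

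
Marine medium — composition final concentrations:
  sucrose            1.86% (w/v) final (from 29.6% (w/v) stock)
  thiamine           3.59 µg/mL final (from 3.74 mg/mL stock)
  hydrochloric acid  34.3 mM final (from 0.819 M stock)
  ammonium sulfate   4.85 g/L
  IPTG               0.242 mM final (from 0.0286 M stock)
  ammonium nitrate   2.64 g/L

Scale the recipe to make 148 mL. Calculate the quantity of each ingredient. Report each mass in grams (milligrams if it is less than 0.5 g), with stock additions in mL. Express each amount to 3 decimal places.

sucrose 9.300 mL; thiamine 0.142 mL; hydrochloric acid 6.198 mL; ammonium sulfate 0.718 g; IPTG 1.252 mL; ammonium nitrate 390.720 mg

Working volume: 148 mL = 0.148 L.
sucrose: V = C2·V2/C1 = 1.86% ÷ 29.6% × 148 mL = 9.300 mL
thiamine: C1V1 = C2V2 → 3.59 µg/mL × 148 mL ÷ 3740 µg/mL = 0.142 mL
hydrochloric acid: dilute stock: 34.3 mM × 148 mL ÷ 819 mM = 6.198 mL
ammonium sulfate: 4.85 g/L × 0.148 L = 0.718 g
IPTG: V = C2·V2/C1 = 0.242 mM × 148 mL ÷ 28.6 mM = 1.252 mL
ammonium nitrate: 2.64 g/L × 0.148 L = 0.39072 g = 390.720 mg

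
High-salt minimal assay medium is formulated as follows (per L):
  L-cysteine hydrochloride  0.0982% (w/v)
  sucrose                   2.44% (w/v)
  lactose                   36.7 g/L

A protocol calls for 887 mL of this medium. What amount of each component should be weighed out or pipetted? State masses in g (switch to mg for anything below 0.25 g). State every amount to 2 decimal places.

Working volume: 887 mL = 0.887 L.
L-cysteine hydrochloride: 0.0982 g per 100 mL × 887 mL ÷ 100 = 0.87 g
sucrose: 2.44 g per 100 mL × 887 mL ÷ 100 = 21.64 g
lactose: 36.7 g/L × 0.887 L = 32.55 g

L-cysteine hydrochloride 0.87 g; sucrose 21.64 g; lactose 32.55 g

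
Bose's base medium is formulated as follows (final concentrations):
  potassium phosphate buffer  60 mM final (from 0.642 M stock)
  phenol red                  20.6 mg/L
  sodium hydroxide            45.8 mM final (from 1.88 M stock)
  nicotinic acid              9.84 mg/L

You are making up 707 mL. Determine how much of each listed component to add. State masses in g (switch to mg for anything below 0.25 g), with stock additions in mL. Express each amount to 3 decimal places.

potassium phosphate buffer 66.075 mL; phenol red 14.564 mg; sodium hydroxide 17.224 mL; nicotinic acid 6.957 mg

Target volume = 707 mL = 0.707 L.
potassium phosphate buffer: V = C2·V2/C1 = 60 mM × 707 mL ÷ 642 mM = 66.075 mL
phenol red: 20.6 mg/L × 0.707 L = 14.564 mg
sodium hydroxide: C1V1 = C2V2 → 45.8 mM × 707 mL ÷ 1880 mM = 17.224 mL
nicotinic acid: 9.84 mg/L × 0.707 L = 6.957 mg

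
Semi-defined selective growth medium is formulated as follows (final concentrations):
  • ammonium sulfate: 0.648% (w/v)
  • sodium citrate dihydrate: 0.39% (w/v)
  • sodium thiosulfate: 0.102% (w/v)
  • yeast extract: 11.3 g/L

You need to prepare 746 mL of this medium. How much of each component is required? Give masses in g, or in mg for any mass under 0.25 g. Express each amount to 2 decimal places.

ammonium sulfate 4.83 g; sodium citrate dihydrate 2.91 g; sodium thiosulfate 0.76 g; yeast extract 8.43 g

Target volume = 746 mL = 0.746 L.
ammonium sulfate: 0.648 g per 100 mL × 746 mL ÷ 100 = 4.83 g
sodium citrate dihydrate: 0.39% w/v = 3.9 g/L → 3.9 × 0.746 L = 2.91 g
sodium thiosulfate: 0.102% w/v = 1.02 g/L → 1.02 × 0.746 L = 0.76 g
yeast extract: 11.3 g/L × 0.746 L = 8.43 g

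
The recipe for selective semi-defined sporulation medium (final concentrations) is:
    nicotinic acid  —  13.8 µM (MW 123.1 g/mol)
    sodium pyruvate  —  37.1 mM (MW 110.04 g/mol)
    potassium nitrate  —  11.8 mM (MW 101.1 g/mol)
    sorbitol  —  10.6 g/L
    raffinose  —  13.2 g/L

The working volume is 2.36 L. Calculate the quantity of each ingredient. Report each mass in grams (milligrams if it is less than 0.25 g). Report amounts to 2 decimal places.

Working volume: 2.36 L.
nicotinic acid: 13.8 µmol/L × 123.1 g/mol × 2.36 L ÷ 1000 = 4.01 mg
sodium pyruvate: 37.1 mmol/L × 110.04 g/mol × 2.36 L ÷ 1000 = 9.63 g
potassium nitrate: 11.8 mmol/L × 101.1 g/mol × 2.36 L ÷ 1000 = 2.82 g
sorbitol: 10.6 g/L × 2.36 L = 25.02 g
raffinose: 13.2 g/L × 2.36 L = 31.15 g

nicotinic acid 4.01 mg; sodium pyruvate 9.63 g; potassium nitrate 2.82 g; sorbitol 25.02 g; raffinose 31.15 g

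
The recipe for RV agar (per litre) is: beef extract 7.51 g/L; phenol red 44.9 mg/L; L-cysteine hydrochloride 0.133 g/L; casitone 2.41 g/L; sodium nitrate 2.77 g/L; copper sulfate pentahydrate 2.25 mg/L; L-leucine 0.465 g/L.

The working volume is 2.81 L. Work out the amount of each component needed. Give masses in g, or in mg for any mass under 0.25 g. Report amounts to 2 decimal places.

Scale factor relative to 1 L: 2.81.
beef extract: 7.51 g/L × 2.81 L = 21.10 g
phenol red: 44.9 mg/L × 2.81 L = 126.17 mg
L-cysteine hydrochloride: 0.133 g/L × 2.81 L = 0.37 g
casitone: 2.41 g/L × 2.81 L = 6.77 g
sodium nitrate: 2.77 g/L × 2.81 L = 7.78 g
copper sulfate pentahydrate: 2.25 mg/L × 2.81 L = 6.32 mg
L-leucine: 0.465 g/L × 2.81 L = 1.31 g

beef extract 21.10 g; phenol red 126.17 mg; L-cysteine hydrochloride 0.37 g; casitone 6.77 g; sodium nitrate 7.78 g; copper sulfate pentahydrate 6.32 mg; L-leucine 1.31 g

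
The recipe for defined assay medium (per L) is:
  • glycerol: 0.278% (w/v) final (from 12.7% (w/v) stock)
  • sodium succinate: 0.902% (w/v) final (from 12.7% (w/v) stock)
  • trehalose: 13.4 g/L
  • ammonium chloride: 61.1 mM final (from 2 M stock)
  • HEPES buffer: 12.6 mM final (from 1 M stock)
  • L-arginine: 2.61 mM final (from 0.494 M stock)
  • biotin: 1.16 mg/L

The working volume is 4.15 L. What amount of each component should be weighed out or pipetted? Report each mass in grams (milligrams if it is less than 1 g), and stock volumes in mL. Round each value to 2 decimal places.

Scale factor relative to 1 L: 4.15.
glycerol: C1V1 = C2V2 → 0.278% ÷ 12.7% × 4150 mL = 90.84 mL
sodium succinate: dilute stock: 0.902% ÷ 12.7% × 4150 mL = 294.75 mL
trehalose: 13.4 g/L × 4.15 L = 55.61 g
ammonium chloride: C1V1 = C2V2 → 61.1 mM × 4150 mL ÷ 2000 mM = 126.78 mL
HEPES buffer: C1V1 = C2V2 → 12.6 mM × 4150 mL ÷ 1000 mM = 52.29 mL
L-arginine: C1V1 = C2V2 → 2.61 mM × 4150 mL ÷ 494 mM = 21.93 mL
biotin: 1.16 mg/L × 4.15 L = 4.81 mg

glycerol 90.84 mL; sodium succinate 294.75 mL; trehalose 55.61 g; ammonium chloride 126.78 mL; HEPES buffer 52.29 mL; L-arginine 21.93 mL; biotin 4.81 mg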